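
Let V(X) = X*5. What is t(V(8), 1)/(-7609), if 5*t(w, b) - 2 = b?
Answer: -3/38045 ≈ -7.8854e-5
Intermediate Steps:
V(X) = 5*X
t(w, b) = 2/5 + b/5
t(V(8), 1)/(-7609) = (2/5 + (1/5)*1)/(-7609) = (2/5 + 1/5)*(-1/7609) = (3/5)*(-1/7609) = -3/38045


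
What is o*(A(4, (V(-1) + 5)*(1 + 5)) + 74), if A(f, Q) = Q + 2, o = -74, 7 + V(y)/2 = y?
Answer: -740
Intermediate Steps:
V(y) = -14 + 2*y
A(f, Q) = 2 + Q
o*(A(4, (V(-1) + 5)*(1 + 5)) + 74) = -74*((2 + ((-14 + 2*(-1)) + 5)*(1 + 5)) + 74) = -74*((2 + ((-14 - 2) + 5)*6) + 74) = -74*((2 + (-16 + 5)*6) + 74) = -74*((2 - 11*6) + 74) = -74*((2 - 66) + 74) = -74*(-64 + 74) = -74*10 = -740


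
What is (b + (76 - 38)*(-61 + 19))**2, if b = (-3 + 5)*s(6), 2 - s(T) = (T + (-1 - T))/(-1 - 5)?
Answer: 22819729/9 ≈ 2.5355e+6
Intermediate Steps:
s(T) = 11/6 (s(T) = 2 - (T + (-1 - T))/(-1 - 5) = 2 - (-1)/(-6) = 2 - (-1)*(-1)/6 = 2 - 1*1/6 = 2 - 1/6 = 11/6)
b = 11/3 (b = (-3 + 5)*(11/6) = 2*(11/6) = 11/3 ≈ 3.6667)
(b + (76 - 38)*(-61 + 19))**2 = (11/3 + (76 - 38)*(-61 + 19))**2 = (11/3 + 38*(-42))**2 = (11/3 - 1596)**2 = (-4777/3)**2 = 22819729/9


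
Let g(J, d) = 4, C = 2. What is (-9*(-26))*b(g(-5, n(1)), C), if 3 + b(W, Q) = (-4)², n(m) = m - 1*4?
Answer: 3042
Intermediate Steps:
n(m) = -4 + m (n(m) = m - 4 = -4 + m)
b(W, Q) = 13 (b(W, Q) = -3 + (-4)² = -3 + 16 = 13)
(-9*(-26))*b(g(-5, n(1)), C) = -9*(-26)*13 = 234*13 = 3042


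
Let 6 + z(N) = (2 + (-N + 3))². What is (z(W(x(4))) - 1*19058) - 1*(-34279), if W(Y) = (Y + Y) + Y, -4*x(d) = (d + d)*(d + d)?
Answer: 18024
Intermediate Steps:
x(d) = -d² (x(d) = -(d + d)*(d + d)/4 = -2*d*2*d/4 = -d²)
W(Y) = 3*Y (W(Y) = 2*Y + Y = 3*Y)
z(N) = -6 + (5 - N)² (z(N) = -6 + (2 + (-N + 3))² = -6 + (2 + (3 - N))² = -6 + (5 - N)²)
(z(W(x(4))) - 1*19058) - 1*(-34279) = ((-6 + (-5 + 3*(-1*4²))²) - 1*19058) - 1*(-34279) = ((-6 + (-5 + 3*(-1*16))²) - 19058) + 34279 = ((-6 + (-5 + 3*(-16))²) - 19058) + 34279 = ((-6 + (-5 - 48)²) - 19058) + 34279 = ((-6 + (-53)²) - 19058) + 34279 = ((-6 + 2809) - 19058) + 34279 = (2803 - 19058) + 34279 = -16255 + 34279 = 18024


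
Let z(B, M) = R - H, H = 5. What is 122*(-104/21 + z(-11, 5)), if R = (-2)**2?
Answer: -15250/21 ≈ -726.19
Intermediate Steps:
R = 4
z(B, M) = -1 (z(B, M) = 4 - 1*5 = 4 - 5 = -1)
122*(-104/21 + z(-11, 5)) = 122*(-104/21 - 1) = 122*(-125/21) = -15250/21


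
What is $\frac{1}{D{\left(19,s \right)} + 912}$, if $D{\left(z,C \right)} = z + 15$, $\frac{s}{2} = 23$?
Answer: $\frac{1}{946} \approx 0.0010571$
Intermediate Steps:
$s = 46$ ($s = 2 \cdot 23 = 46$)
$D{\left(z,C \right)} = 15 + z$
$\frac{1}{D{\left(19,s \right)} + 912} = \frac{1}{\left(15 + 19\right) + 912} = \frac{1}{34 + 912} = \frac{1}{946}$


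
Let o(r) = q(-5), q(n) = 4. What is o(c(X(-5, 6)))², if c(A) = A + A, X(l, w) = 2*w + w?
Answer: 16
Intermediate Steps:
X(l, w) = 3*w
c(A) = 2*A
o(r) = 4
o(c(X(-5, 6)))² = 4² = 16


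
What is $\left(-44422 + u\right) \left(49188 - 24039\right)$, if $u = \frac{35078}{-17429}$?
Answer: $- \frac{19472018551284}{17429} \approx -1.1172 \cdot 10^{9}$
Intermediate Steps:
$u = - \frac{35078}{17429}$ ($u = 35078 \left(- \frac{1}{17429}\right) = - \frac{35078}{17429} \approx -2.0126$)
$\left(-44422 + u\right) \left(49188 - 24039\right) = \left(-44422 - \frac{35078}{17429}\right) \left(49188 - 24039\right) = \left(- \frac{774266116}{17429}\right) 25149 = - \frac{19472018551284}{17429}$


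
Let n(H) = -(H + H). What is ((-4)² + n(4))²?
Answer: 64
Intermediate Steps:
n(H) = -2*H
((-4)² + n(4))² = ((-4)² - 2*4)² = (16 - 8)² = 8² = 64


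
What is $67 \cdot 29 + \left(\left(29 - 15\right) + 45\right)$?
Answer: $2002$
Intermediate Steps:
$67 \cdot 29 + \left(\left(29 - 15\right) + 45\right) = 1943 + \left(14 + 45\right) = 1943 + 59 = 2002$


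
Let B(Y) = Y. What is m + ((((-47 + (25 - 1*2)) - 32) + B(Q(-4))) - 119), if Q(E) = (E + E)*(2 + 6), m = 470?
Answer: 231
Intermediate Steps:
Q(E) = 16*E (Q(E) = (2*E)*8 = 16*E)
m + ((((-47 + (25 - 1*2)) - 32) + B(Q(-4))) - 119) = 470 + ((((-47 + (25 - 1*2)) - 32) + 16*(-4)) - 119) = 470 + ((((-47 + (25 - 2)) - 32) - 64) - 119) = 470 + ((((-47 + 23) - 32) - 64) - 119) = 470 + (((-24 - 32) - 64) - 119) = 470 + ((-56 - 64) - 119) = 470 + (-120 - 119) = 470 - 239 = 231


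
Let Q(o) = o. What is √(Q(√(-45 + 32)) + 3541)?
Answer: √(3541 + I*√13) ≈ 59.506 + 0.0303*I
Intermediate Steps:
√(Q(√(-45 + 32)) + 3541) = √(√(-45 + 32) + 3541) = √(√(-13) + 3541) = √(I*√13 + 3541) = √(3541 + I*√13)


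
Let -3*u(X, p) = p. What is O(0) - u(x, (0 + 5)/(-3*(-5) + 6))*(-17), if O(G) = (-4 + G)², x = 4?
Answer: 923/63 ≈ 14.651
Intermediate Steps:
u(X, p) = -p/3
O(0) - u(x, (0 + 5)/(-3*(-5) + 6))*(-17) = (-4 + 0)² - (-(0 + 5)/(3*(-3*(-5) + 6)))*(-17) = (-4)² - (-5/(3*(15 + 6)))*(-17) = 16 - (-5/(3*21))*(-17) = 16 - (-⅓*5/21)*(-17) = 16 - (-5)*(-17)/63 = 16 - 1*85/63 = 16 - 85/63 = 923/63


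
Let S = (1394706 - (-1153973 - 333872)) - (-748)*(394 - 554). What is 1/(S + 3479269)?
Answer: 1/6242140 ≈ 1.6020e-7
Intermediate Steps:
S = 2762871 (S = (1394706 - 1*(-1487845)) - (-748)*(-160) = (1394706 + 1487845) - 1*119680 = 2882551 - 119680 = 2762871)
1/(S + 3479269) = 1/(2762871 + 3479269) = 1/6242140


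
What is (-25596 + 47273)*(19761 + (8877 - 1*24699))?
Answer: 85385703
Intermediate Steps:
(-25596 + 47273)*(19761 + (8877 - 1*24699)) = 21677*(19761 + (8877 - 24699)) = 21677*(19761 - 15822) = 21677*3939 = 85385703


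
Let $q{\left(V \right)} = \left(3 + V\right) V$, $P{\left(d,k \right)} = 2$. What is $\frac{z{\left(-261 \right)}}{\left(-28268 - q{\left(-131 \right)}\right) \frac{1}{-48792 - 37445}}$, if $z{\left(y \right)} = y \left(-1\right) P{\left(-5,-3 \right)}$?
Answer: $\frac{2500873}{2502} \approx 999.55$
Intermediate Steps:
$q{\left(V \right)} = V \left(3 + V\right)$
$z{\left(y \right)} = - 2 y$ ($z{\left(y \right)} = y \left(-1\right) 2 = - y 2 = - 2 y$)
$\frac{z{\left(-261 \right)}}{\left(-28268 - q{\left(-131 \right)}\right) \frac{1}{-48792 - 37445}} = \frac{\left(-2\right) \left(-261\right)}{\left(-28268 - - 131 \left(3 - 131\right)\right) \frac{1}{-48792 - 37445}} = \frac{522}{\left(-28268 - \left(-131\right) \left(-128\right)\right) \frac{1}{-86237}} = \frac{522}{\left(-28268 - 16768\right) \left(- \frac{1}{86237}\right)} = \frac{522}{\left(-45036\right) \left(- \frac{1}{86237}\right)} = \frac{522}{\frac{45036}{86237}} = 522 \cdot \frac{86237}{45036} = \frac{2500873}{2502}$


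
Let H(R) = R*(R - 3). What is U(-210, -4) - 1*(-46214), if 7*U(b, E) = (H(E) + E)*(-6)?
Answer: 323354/7 ≈ 46193.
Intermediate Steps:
H(R) = R*(-3 + R)
U(b, E) = -6*E/7 - 6*E*(-3 + E)/7 (U(b, E) = ((E*(-3 + E) + E)*(-6))/7 = ((E + E*(-3 + E))*(-6))/7 = (-6*E - 6*E*(-3 + E))/7 = -6*E/7 - 6*E*(-3 + E)/7)
U(-210, -4) - 1*(-46214) = (6/7)*(-4)*(2 - 1*(-4)) - 1*(-46214) = (6/7)*(-4)*(2 + 4) + 46214 = (6/7)*(-4)*6 + 46214 = -144/7 + 46214 = 323354/7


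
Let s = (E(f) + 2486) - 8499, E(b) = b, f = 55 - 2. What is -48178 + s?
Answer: -54138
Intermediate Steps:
f = 53
s = -5960 (s = (53 + 2486) - 8499 = 2539 - 8499 = -5960)
-48178 + s = -48178 - 5960 = -54138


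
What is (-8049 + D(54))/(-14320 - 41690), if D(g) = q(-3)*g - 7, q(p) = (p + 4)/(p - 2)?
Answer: 20167/140025 ≈ 0.14402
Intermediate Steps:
q(p) = (4 + p)/(-2 + p)
D(g) = -7 - g/5 (D(g) = ((4 - 3)/(-2 - 3))*g - 7 = (1/(-5))*g - 7 = (-⅕*1)*g - 7 = -g/5 - 7 = -7 - g/5)
(-8049 + D(54))/(-14320 - 41690) = (-8049 + (-7 - ⅕*54))/(-14320 - 41690) = (-8049 + (-7 - 54/5))/(-56010) = (-8049 - 89/5)*(-1/56010) = -40334/5*(-1/56010) = 20167/140025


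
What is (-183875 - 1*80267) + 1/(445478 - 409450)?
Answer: -9516507975/36028 ≈ -2.6414e+5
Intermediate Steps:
(-183875 - 1*80267) + 1/(445478 - 409450) = (-183875 - 80267) + 1/36028 = -264142 + 1/36028 = -9516507975/36028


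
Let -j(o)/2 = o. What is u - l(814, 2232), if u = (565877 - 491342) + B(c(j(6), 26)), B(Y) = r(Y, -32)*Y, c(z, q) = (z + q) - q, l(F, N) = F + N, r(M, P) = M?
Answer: 71633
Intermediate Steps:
j(o) = -2*o
c(z, q) = z (c(z, q) = (q + z) - q = z)
B(Y) = Y**2 (B(Y) = Y*Y = Y**2)
u = 74679 (u = (565877 - 491342) + (-2*6)**2 = 74535 + (-12)**2 = 74535 + 144 = 74679)
u - l(814, 2232) = 74679 - (814 + 2232) = 74679 - 1*3046 = 74679 - 3046 = 71633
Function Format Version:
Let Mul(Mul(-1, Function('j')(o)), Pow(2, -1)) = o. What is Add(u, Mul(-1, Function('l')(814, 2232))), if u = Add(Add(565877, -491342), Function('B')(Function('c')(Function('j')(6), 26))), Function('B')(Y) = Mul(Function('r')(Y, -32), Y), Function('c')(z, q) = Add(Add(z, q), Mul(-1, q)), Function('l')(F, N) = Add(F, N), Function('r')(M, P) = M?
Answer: 71633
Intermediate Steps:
Function('j')(o) = Mul(-2, o)
Function('c')(z, q) = z (Function('c')(z, q) = Add(Add(q, z), Mul(-1, q)) = z)
Function('B')(Y) = Pow(Y, 2) (Function('B')(Y) = Mul(Y, Y) = Pow(Y, 2))
u = 74679 (u = Add(Add(565877, -491342), Pow(Mul(-2, 6), 2)) = Add(74535, Pow(-12, 2)) = Add(74535, 144) = 74679)
Add(u, Mul(-1, Function('l')(814, 2232))) = Add(74679, Mul(-1, Add(814, 2232))) = Add(74679, Mul(-1, 3046)) = Add(74679, -3046) = 71633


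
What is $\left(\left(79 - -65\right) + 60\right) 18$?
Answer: $3672$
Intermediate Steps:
$\left(\left(79 - -65\right) + 60\right) 18 = \left(\left(79 + 65\right) + 60\right) 18 = \left(144 + 60\right) 18 = 204 \cdot 18 = 3672$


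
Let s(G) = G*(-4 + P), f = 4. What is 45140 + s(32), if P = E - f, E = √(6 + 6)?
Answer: 44884 + 64*√3 ≈ 44995.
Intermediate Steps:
E = 2*√3 (E = √12 = 2*√3 ≈ 3.4641)
P = -4 + 2*√3 (P = 2*√3 - 1*4 = 2*√3 - 4 = -4 + 2*√3 ≈ -0.53590)
s(G) = G*(-8 + 2*√3) (s(G) = G*(-4 + (-4 + 2*√3)) = G*(-8 + 2*√3))
45140 + s(32) = 45140 + 2*32*(-4 + √3) = 45140 + (-256 + 64*√3) = 44884 + 64*√3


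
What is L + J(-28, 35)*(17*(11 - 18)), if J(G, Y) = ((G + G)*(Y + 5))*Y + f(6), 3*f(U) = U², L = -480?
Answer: 9327692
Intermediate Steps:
f(U) = U²/3
J(G, Y) = 12 + 2*G*Y*(5 + Y) (J(G, Y) = ((G + G)*(Y + 5))*Y + (⅓)*6² = ((2*G)*(5 + Y))*Y + (⅓)*36 = (2*G*(5 + Y))*Y + 12 = 2*G*Y*(5 + Y) + 12 = 12 + 2*G*Y*(5 + Y))
L + J(-28, 35)*(17*(11 - 18)) = -480 + (12 + 2*(-28)*35² + 10*(-28)*35)*(17*(11 - 18)) = -480 + (12 + 2*(-28)*1225 - 9800)*(17*(-7)) = -480 + (12 - 68600 - 9800)*(-119) = -480 - 78388*(-119) = -480 + 9328172 = 9327692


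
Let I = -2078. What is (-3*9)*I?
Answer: 56106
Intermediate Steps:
(-3*9)*I = -3*9*(-2078) = -27*(-2078) = 56106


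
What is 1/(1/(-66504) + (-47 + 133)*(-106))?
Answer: -66504/606250465 ≈ -0.00010970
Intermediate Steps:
1/(1/(-66504) + (-47 + 133)*(-106)) = 1/(-1/66504 + 86*(-106)) = 1/(-1/66504 - 9116) = 1/(-606250465/66504) = -66504/606250465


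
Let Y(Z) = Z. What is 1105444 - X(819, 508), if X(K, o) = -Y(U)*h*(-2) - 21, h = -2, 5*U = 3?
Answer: 5527337/5 ≈ 1.1055e+6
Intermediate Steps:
U = ⅗ (U = (⅕)*3 = ⅗ ≈ 0.60000)
X(K, o) = -117/5 (X(K, o) = -(⅗)*(-2)*(-2) - 21 = -(-6)*(-2)/5 - 21 = -1*12/5 - 21 = -12/5 - 21 = -117/5)
1105444 - X(819, 508) = 1105444 - 1*(-117/5) = 1105444 + 117/5 = 5527337/5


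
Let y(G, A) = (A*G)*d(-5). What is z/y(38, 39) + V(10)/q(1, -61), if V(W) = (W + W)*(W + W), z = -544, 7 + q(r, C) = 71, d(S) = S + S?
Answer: 93169/14820 ≈ 6.2867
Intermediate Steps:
d(S) = 2*S
q(r, C) = 64 (q(r, C) = -7 + 71 = 64)
y(G, A) = -10*A*G (y(G, A) = (A*G)*(2*(-5)) = (A*G)*(-10) = -10*A*G)
V(W) = 4*W² (V(W) = (2*W)*(2*W) = 4*W²)
z/y(38, 39) + V(10)/q(1, -61) = -544/((-10*39*38)) + (4*10²)/64 = -544/(-14820) + (4*100)*(1/64) = -544*(-1/14820) + 400*(1/64) = 136/3705 + 25/4 = 93169/14820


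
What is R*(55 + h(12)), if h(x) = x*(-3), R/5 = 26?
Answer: 2470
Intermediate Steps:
R = 130 (R = 5*26 = 130)
h(x) = -3*x
R*(55 + h(12)) = 130*(55 - 3*12) = 130*(55 - 36) = 130*19 = 2470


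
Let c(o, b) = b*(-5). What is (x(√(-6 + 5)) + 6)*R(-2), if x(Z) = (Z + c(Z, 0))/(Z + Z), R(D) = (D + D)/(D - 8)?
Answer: 13/5 ≈ 2.6000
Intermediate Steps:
c(o, b) = -5*b
R(D) = 2*D/(-8 + D) (R(D) = (2*D)/(-8 + D) = 2*D/(-8 + D))
x(Z) = ½ (x(Z) = (Z - 5*0)/(Z + Z) = (Z + 0)/((2*Z)) = Z*(1/(2*Z)) = ½)
(x(√(-6 + 5)) + 6)*R(-2) = (½ + 6)*(2*(-2)/(-8 - 2)) = 13*(2*(-2)/(-10))/2 = 13*(2*(-2)*(-⅒))/2 = (13/2)*(⅖) = 13/5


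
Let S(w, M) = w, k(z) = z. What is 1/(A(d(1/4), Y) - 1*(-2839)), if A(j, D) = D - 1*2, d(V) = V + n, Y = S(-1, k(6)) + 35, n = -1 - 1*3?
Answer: 1/2871 ≈ 0.00034831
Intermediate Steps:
n = -4 (n = -1 - 3 = -4)
Y = 34 (Y = -1 + 35 = 34)
d(V) = -4 + V (d(V) = V - 4 = -4 + V)
A(j, D) = -2 + D (A(j, D) = D - 2 = -2 + D)
1/(A(d(1/4), Y) - 1*(-2839)) = 1/((-2 + 34) - 1*(-2839)) = 1/(32 + 2839) = 1/2871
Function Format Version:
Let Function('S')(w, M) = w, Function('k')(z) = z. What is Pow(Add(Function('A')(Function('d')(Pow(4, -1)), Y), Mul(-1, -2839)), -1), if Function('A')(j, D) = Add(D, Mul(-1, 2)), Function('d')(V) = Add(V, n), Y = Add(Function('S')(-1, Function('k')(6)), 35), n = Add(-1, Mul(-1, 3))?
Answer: Rational(1, 2871) ≈ 0.00034831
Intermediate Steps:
n = -4 (n = Add(-1, -3) = -4)
Y = 34 (Y = Add(-1, 35) = 34)
Function('d')(V) = Add(-4, V) (Function('d')(V) = Add(V, -4) = Add(-4, V))
Function('A')(j, D) = Add(-2, D) (Function('A')(j, D) = Add(D, -2) = Add(-2, D))
Pow(Add(Function('A')(Function('d')(Pow(4, -1)), Y), Mul(-1, -2839)), -1) = Pow(Add(Add(-2, 34), Mul(-1, -2839)), -1) = Pow(Add(32, 2839), -1) = Pow(2871, -1) = Rational(1, 2871)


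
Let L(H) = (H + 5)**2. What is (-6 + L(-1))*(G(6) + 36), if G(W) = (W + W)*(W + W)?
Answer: 1800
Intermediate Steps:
G(W) = 4*W**2 (G(W) = (2*W)*(2*W) = 4*W**2)
L(H) = (5 + H)**2
(-6 + L(-1))*(G(6) + 36) = (-6 + (5 - 1)**2)*(4*6**2 + 36) = (-6 + 4**2)*(4*36 + 36) = (-6 + 16)*(144 + 36) = 10*180 = 1800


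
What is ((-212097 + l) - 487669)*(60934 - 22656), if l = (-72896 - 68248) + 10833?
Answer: -31773687406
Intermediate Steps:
l = -130311 (l = -141144 + 10833 = -130311)
((-212097 + l) - 487669)*(60934 - 22656) = ((-212097 - 130311) - 487669)*(60934 - 22656) = (-342408 - 487669)*38278 = -830077*38278 = -31773687406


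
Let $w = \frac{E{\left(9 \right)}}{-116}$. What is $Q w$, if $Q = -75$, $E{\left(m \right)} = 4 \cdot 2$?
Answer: $\frac{150}{29} \approx 5.1724$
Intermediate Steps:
$E{\left(m \right)} = 8$
$w = - \frac{2}{29}$ ($w = \frac{8}{-116} = 8 \left(- \frac{1}{116}\right) = - \frac{2}{29} \approx -0.068966$)
$Q w = \left(-75\right) \left(- \frac{2}{29}\right) = \frac{150}{29}$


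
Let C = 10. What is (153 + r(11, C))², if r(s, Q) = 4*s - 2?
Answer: 38025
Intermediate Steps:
r(s, Q) = -2 + 4*s
(153 + r(11, C))² = (153 + (-2 + 4*11))² = (153 + (-2 + 44))² = (153 + 42)² = 195² = 38025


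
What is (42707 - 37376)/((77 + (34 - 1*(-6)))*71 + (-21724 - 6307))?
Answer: -5331/19724 ≈ -0.27028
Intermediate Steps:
(42707 - 37376)/((77 + (34 - 1*(-6)))*71 + (-21724 - 6307)) = 5331/((77 + (34 + 6))*71 - 28031) = 5331/((77 + 40)*71 - 28031) = 5331/(117*71 - 28031) = 5331/(8307 - 28031) = 5331/(-19724) = 5331*(-1/19724) = -5331/19724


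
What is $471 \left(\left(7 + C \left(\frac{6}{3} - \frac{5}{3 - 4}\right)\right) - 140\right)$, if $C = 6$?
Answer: $-42861$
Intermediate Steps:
$471 \left(\left(7 + C \left(\frac{6}{3} - \frac{5}{3 - 4}\right)\right) - 140\right) = 471 \left(\left(7 + 6 \left(\frac{6}{3} - \frac{5}{3 - 4}\right)\right) - 140\right) = 471 \left(\left(7 + 6 \left(6 \cdot \frac{1}{3} - \frac{5}{3 - 4}\right)\right) - 140\right) = 471 \left(\left(7 + 6 \left(2 - \frac{5}{-1}\right)\right) - 140\right) = 471 \left(\left(7 + 6 \left(2 - -5\right)\right) - 140\right) = 471 \left(\left(7 + 6 \left(2 + 5\right)\right) - 140\right) = 471 \left(\left(7 + 6 \cdot 7\right) - 140\right) = 471 \left(\left(7 + 42\right) - 140\right) = 471 \left(49 - 140\right) = 471 \left(-91\right) = -42861$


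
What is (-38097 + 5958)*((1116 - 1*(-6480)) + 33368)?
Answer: -1316541996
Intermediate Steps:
(-38097 + 5958)*((1116 - 1*(-6480)) + 33368) = -32139*((1116 + 6480) + 33368) = -32139*(7596 + 33368) = -32139*40964 = -1316541996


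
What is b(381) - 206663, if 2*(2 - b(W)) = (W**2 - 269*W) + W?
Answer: -456375/2 ≈ -2.2819e+5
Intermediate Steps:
b(W) = 2 + 134*W - W**2/2 (b(W) = 2 - ((W**2 - 269*W) + W)/2 = 2 - (W**2 - 268*W)/2 = 2 + (134*W - W**2/2) = 2 + 134*W - W**2/2)
b(381) - 206663 = (2 + 134*381 - 1/2*381**2) - 206663 = (2 + 51054 - 1/2*145161) - 206663 = (2 + 51054 - 145161/2) - 206663 = -43049/2 - 206663 = -456375/2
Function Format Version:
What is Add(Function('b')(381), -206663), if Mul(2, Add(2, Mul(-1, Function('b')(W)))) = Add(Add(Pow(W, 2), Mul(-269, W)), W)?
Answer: Rational(-456375, 2) ≈ -2.2819e+5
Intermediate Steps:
Function('b')(W) = Add(2, Mul(134, W), Mul(Rational(-1, 2), Pow(W, 2))) (Function('b')(W) = Add(2, Mul(Rational(-1, 2), Add(Add(Pow(W, 2), Mul(-269, W)), W))) = Add(2, Mul(Rational(-1, 2), Add(Pow(W, 2), Mul(-268, W)))) = Add(2, Add(Mul(134, W), Mul(Rational(-1, 2), Pow(W, 2)))) = Add(2, Mul(134, W), Mul(Rational(-1, 2), Pow(W, 2))))
Add(Function('b')(381), -206663) = Add(Add(2, Mul(134, 381), Mul(Rational(-1, 2), Pow(381, 2))), -206663) = Add(Add(2, 51054, Mul(Rational(-1, 2), 145161)), -206663) = Add(Add(2, 51054, Rational(-145161, 2)), -206663) = Add(Rational(-43049, 2), -206663) = Rational(-456375, 2)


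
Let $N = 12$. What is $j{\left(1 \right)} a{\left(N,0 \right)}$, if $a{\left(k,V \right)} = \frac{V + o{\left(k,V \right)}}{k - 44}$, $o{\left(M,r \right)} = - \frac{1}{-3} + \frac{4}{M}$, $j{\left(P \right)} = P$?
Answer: $- \frac{1}{48} \approx -0.020833$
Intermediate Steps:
$o{\left(M,r \right)} = \frac{1}{3} + \frac{4}{M}$ ($o{\left(M,r \right)} = \left(-1\right) \left(- \frac{1}{3}\right) + \frac{4}{M} = \frac{1}{3} + \frac{4}{M}$)
$a{\left(k,V \right)} = \frac{V + \frac{12 + k}{3 k}}{-44 + k}$ ($a{\left(k,V \right)} = \frac{V + \frac{12 + k}{3 k}}{k - 44} = \frac{V + \frac{12 + k}{3 k}}{-44 + k}$)
$j{\left(1 \right)} a{\left(N,0 \right)} = 1 \frac{4 + \frac{1}{3} \cdot 12 + 0 \cdot 12}{12 \left(-44 + 12\right)} = 1 \frac{4 + 4 + 0}{12 \left(-32\right)} = 1 \cdot \frac{1}{12} \left(- \frac{1}{32}\right) 8 = 1 \left(- \frac{1}{48}\right) = - \frac{1}{48}$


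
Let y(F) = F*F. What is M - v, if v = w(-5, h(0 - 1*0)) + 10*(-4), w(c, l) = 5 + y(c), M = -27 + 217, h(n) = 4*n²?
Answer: 200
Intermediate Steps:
y(F) = F²
M = 190
w(c, l) = 5 + c²
v = -10 (v = (5 + (-5)²) + 10*(-4) = (5 + 25) - 40 = 30 - 40 = -10)
M - v = 190 - 1*(-10) = 190 + 10 = 200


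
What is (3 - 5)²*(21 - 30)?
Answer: -36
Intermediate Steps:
(3 - 5)²*(21 - 30) = (-2)²*(-9) = 4*(-9) = -36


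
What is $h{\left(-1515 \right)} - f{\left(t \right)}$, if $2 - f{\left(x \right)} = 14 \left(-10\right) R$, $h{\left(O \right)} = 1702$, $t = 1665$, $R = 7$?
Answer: $720$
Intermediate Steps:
$f{\left(x \right)} = 982$ ($f{\left(x \right)} = 2 - 14 \left(-10\right) 7 = 2 - \left(-140\right) 7 = 2 - -980 = 2 + 980 = 982$)
$h{\left(-1515 \right)} - f{\left(t \right)} = 1702 - 982 = 720$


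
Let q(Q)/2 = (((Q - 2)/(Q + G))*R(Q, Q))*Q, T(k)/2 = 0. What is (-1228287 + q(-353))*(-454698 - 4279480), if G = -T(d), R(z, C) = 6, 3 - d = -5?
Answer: 5835096891366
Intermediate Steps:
d = 8 (d = 3 - 1*(-5) = 3 + 5 = 8)
T(k) = 0 (T(k) = 2*0 = 0)
G = 0 (G = -1*0 = 0)
q(Q) = -24 + 12*Q (q(Q) = 2*((((Q - 2)/(Q + 0))*6)*Q) = 2*((((-2 + Q)/Q)*6)*Q) = 2*((6*(-2 + Q)/Q)*Q) = 2*(-12 + 6*Q) = -24 + 12*Q)
(-1228287 + q(-353))*(-454698 - 4279480) = (-1228287 + (-24 + 12*(-353)))*(-454698 - 4279480) = (-1228287 + (-24 - 4236))*(-4734178) = (-1228287 - 4260)*(-4734178) = -1232547*(-4734178) = 5835096891366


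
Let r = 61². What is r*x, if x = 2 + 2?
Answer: 14884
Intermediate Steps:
x = 4
r = 3721
r*x = 3721*4 = 14884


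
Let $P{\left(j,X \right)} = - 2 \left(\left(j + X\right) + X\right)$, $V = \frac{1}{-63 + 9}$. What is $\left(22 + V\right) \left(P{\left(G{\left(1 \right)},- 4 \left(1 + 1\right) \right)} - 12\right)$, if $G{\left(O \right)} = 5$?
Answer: $\frac{5935}{27} \approx 219.81$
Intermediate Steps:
$V = - \frac{1}{54}$ ($V = \frac{1}{-54} = - \frac{1}{54} \approx -0.018519$)
$P{\left(j,X \right)} = - 4 X - 2 j$ ($P{\left(j,X \right)} = - 2 \left(\left(X + j\right) + X\right) = - 2 \left(j + 2 X\right) = - 4 X - 2 j$)
$\left(22 + V\right) \left(P{\left(G{\left(1 \right)},- 4 \left(1 + 1\right) \right)} - 12\right) = \left(22 - \frac{1}{54}\right) \left(\left(- 4 \left(- 4 \left(1 + 1\right)\right) - 10\right) - 12\right) = \frac{1187 \left(\left(- 4 \left(\left(-4\right) 2\right) - 10\right) - 12\right)}{54} = \frac{1187 \left(\left(\left(-4\right) \left(-8\right) - 10\right) - 12\right)}{54} = \frac{1187 \left(\left(32 - 10\right) - 12\right)}{54} = \frac{1187 \left(22 - 12\right)}{54} = \frac{1187}{54} \cdot 10 = \frac{5935}{27}$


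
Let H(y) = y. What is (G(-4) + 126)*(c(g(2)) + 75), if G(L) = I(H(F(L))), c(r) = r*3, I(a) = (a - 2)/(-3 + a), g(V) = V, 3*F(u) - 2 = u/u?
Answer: 20493/2 ≈ 10247.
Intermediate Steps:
F(u) = 1 (F(u) = 2/3 + (u/u)/3 = 2/3 + (1/3)*1 = 2/3 + 1/3 = 1)
I(a) = (-2 + a)/(-3 + a)
c(r) = 3*r
G(L) = 1/2 (G(L) = (-2 + 1)/(-3 + 1) = -1/(-2) = -1/2*(-1) = 1/2)
(G(-4) + 126)*(c(g(2)) + 75) = (1/2 + 126)*(3*2 + 75) = 253*(6 + 75)/2 = (253/2)*81 = 20493/2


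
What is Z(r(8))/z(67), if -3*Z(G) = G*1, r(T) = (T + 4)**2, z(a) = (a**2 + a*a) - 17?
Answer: -16/2987 ≈ -0.0053565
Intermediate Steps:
z(a) = -17 + 2*a**2 (z(a) = (a**2 + a**2) - 17 = 2*a**2 - 17 = -17 + 2*a**2)
r(T) = (4 + T)**2
Z(G) = -G/3
Z(r(8))/z(67) = (-(4 + 8)**2/3)/(-17 + 2*67**2) = (-1/3*12**2)/(-17 + 2*4489) = (-1/3*144)/(-17 + 8978) = -48/8961 = -48*1/8961 = -16/2987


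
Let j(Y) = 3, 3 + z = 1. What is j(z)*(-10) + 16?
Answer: -14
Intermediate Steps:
z = -2 (z = -3 + 1 = -2)
j(z)*(-10) + 16 = 3*(-10) + 16 = -30 + 16 = -14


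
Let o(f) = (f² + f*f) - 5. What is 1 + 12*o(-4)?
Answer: 325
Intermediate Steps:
o(f) = -5 + 2*f² (o(f) = (f² + f²) - 5 = 2*f² - 5 = -5 + 2*f²)
1 + 12*o(-4) = 1 + 12*(-5 + 2*(-4)²) = 1 + 12*(-5 + 2*16) = 1 + 12*(-5 + 32) = 1 + 12*27 = 1 + 324 = 325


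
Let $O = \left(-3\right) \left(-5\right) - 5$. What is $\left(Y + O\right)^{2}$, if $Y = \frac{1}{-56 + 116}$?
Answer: $\frac{361201}{3600} \approx 100.33$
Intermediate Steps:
$Y = \frac{1}{60} \approx 0.016667$
$O = 10$ ($O = 15 - 5 = 10$)
$\left(Y + O\right)^{2} = \left(\frac{1}{60} + 10\right)^{2} = \left(\frac{601}{60}\right)^{2} = \frac{361201}{3600}$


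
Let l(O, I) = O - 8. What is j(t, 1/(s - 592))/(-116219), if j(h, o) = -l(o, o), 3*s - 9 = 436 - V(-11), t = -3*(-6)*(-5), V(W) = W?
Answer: -3521/51136360 ≈ -6.8855e-5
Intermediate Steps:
l(O, I) = -8 + O
t = -90 (t = 18*(-5) = -90)
s = 152 (s = 3 + (436 - 1*(-11))/3 = 3 + (436 + 11)/3 = 3 + (⅓)*447 = 3 + 149 = 152)
j(h, o) = 8 - o (j(h, o) = -(-8 + o) = 8 - o)
j(t, 1/(s - 592))/(-116219) = (8 - 1/(152 - 592))/(-116219) = (8 - 1/(-440))*(-1/116219) = (8 - 1*(-1/440))*(-1/116219) = (8 + 1/440)*(-1/116219) = (3521/440)*(-1/116219) = -3521/51136360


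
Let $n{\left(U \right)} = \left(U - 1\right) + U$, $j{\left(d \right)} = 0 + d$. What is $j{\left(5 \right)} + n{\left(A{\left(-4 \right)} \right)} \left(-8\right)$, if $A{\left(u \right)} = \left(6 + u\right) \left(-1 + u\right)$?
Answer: $173$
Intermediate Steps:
$j{\left(d \right)} = d$
$A{\left(u \right)} = \left(-1 + u\right) \left(6 + u\right)$
$n{\left(U \right)} = -1 + 2 U$ ($n{\left(U \right)} = \left(-1 + U\right) + U = -1 + 2 U$)
$j{\left(5 \right)} + n{\left(A{\left(-4 \right)} \right)} \left(-8\right) = 5 + \left(-1 + 2 \left(-6 + \left(-4\right)^{2} + 5 \left(-4\right)\right)\right) \left(-8\right) = 5 + \left(-1 + 2 \left(-6 + 16 - 20\right)\right) \left(-8\right) = 5 + \left(-1 + 2 \left(-10\right)\right) \left(-8\right) = 5 + \left(-1 - 20\right) \left(-8\right) = 5 - -168 = 5 + 168 = 173$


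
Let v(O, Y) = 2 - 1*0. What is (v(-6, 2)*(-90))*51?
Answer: -9180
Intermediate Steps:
v(O, Y) = 2 (v(O, Y) = 2 + 0 = 2)
(v(-6, 2)*(-90))*51 = (2*(-90))*51 = -180*51 = -9180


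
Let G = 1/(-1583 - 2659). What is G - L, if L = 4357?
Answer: -18482395/4242 ≈ -4357.0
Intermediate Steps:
G = -1/4242 (G = 1/(-4242) = -1/4242 ≈ -0.00023574)
G - L = -1/4242 - 1*4357 = -1/4242 - 4357 = -18482395/4242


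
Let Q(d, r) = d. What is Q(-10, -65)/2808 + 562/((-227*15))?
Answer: -268691/1593540 ≈ -0.16861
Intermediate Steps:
Q(-10, -65)/2808 + 562/((-227*15)) = -10/2808 + 562/((-227*15)) = -10*1/2808 + 562/(-3405) = -5/1404 + 562*(-1/3405) = -5/1404 - 562/3405 = -268691/1593540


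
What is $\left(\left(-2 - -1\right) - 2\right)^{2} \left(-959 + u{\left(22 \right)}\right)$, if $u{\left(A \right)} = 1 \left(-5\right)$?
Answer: $-8676$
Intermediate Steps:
$u{\left(A \right)} = -5$
$\left(\left(-2 - -1\right) - 2\right)^{2} \left(-959 + u{\left(22 \right)}\right) = \left(\left(-2 - -1\right) - 2\right)^{2} \left(-959 - 5\right) = \left(\left(-2 + 1\right) - 2\right)^{2} \left(-964\right) = \left(-1 - 2\right)^{2} \left(-964\right) = \left(-3\right)^{2} \left(-964\right) = 9 \left(-964\right) = -8676$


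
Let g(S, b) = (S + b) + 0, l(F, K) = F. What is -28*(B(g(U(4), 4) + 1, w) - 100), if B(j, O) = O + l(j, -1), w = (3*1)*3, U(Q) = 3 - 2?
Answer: 2380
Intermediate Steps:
U(Q) = 1
w = 9 (w = 3*3 = 9)
g(S, b) = S + b
B(j, O) = O + j
-28*(B(g(U(4), 4) + 1, w) - 100) = -28*((9 + ((1 + 4) + 1)) - 100) = -28*((9 + (5 + 1)) - 100) = -28*((9 + 6) - 100) = -28*(15 - 100) = -28*(-85) = 2380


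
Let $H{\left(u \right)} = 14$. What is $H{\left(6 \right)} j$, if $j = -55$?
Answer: $-770$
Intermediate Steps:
$H{\left(6 \right)} j = 14 \left(-55\right) = -770$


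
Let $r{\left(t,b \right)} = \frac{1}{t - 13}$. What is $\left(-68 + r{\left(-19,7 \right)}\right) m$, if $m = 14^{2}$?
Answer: $- \frac{106673}{8} \approx -13334.0$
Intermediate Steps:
$r{\left(t,b \right)} = \frac{1}{-13 + t}$
$m = 196$
$\left(-68 + r{\left(-19,7 \right)}\right) m = \left(-68 + \frac{1}{-13 - 19}\right) 196 = \left(-68 + \frac{1}{-32}\right) 196 = \left(-68 - \frac{1}{32}\right) 196 = \left(- \frac{2177}{32}\right) 196 = - \frac{106673}{8}$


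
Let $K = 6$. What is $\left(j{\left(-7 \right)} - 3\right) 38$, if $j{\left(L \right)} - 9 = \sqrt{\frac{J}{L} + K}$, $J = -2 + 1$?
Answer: $228 + \frac{38 \sqrt{301}}{7} \approx 322.18$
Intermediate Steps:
$J = -1$
$j{\left(L \right)} = 9 + \sqrt{6 - \frac{1}{L}}$ ($j{\left(L \right)} = 9 + \sqrt{- \frac{1}{L} + 6} = 9 + \sqrt{6 - \frac{1}{L}}$)
$\left(j{\left(-7 \right)} - 3\right) 38 = \left(\left(9 + \sqrt{6 - \frac{1}{-7}}\right) - 3\right) 38 = \left(\left(9 + \sqrt{6 - - \frac{1}{7}}\right) - 3\right) 38 = \left(\left(9 + \sqrt{6 + \frac{1}{7}}\right) - 3\right) 38 = \left(\left(9 + \sqrt{\frac{43}{7}}\right) - 3\right) 38 = \left(\left(9 + \frac{\sqrt{301}}{7}\right) - 3\right) 38 = \left(6 + \frac{\sqrt{301}}{7}\right) 38 = 228 + \frac{38 \sqrt{301}}{7}$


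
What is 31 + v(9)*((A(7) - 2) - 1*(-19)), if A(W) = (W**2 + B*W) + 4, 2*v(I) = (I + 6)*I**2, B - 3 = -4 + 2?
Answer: 93617/2 ≈ 46809.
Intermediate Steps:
B = 1 (B = 3 + (-4 + 2) = 3 - 2 = 1)
v(I) = I**2*(6 + I)/2 (v(I) = ((I + 6)*I**2)/2 = ((6 + I)*I**2)/2 = (I**2*(6 + I))/2 = I**2*(6 + I)/2)
A(W) = 4 + W + W**2 (A(W) = (W**2 + 1*W) + 4 = (W**2 + W) + 4 = (W + W**2) + 4 = 4 + W + W**2)
31 + v(9)*((A(7) - 2) - 1*(-19)) = 31 + ((1/2)*9**2*(6 + 9))*(((4 + 7 + 7**2) - 2) - 1*(-19)) = 31 + ((1/2)*81*15)*(((4 + 7 + 49) - 2) + 19) = 31 + 1215*((60 - 2) + 19)/2 = 31 + 1215*(58 + 19)/2 = 31 + (1215/2)*77 = 31 + 93555/2 = 93617/2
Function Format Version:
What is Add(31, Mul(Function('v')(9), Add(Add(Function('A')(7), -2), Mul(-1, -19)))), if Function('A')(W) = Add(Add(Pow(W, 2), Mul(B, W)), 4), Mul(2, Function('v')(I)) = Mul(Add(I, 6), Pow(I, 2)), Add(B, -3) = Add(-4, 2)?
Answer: Rational(93617, 2) ≈ 46809.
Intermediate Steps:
B = 1 (B = Add(3, Add(-4, 2)) = Add(3, -2) = 1)
Function('v')(I) = Mul(Rational(1, 2), Pow(I, 2), Add(6, I)) (Function('v')(I) = Mul(Rational(1, 2), Mul(Add(I, 6), Pow(I, 2))) = Mul(Rational(1, 2), Mul(Add(6, I), Pow(I, 2))) = Mul(Rational(1, 2), Mul(Pow(I, 2), Add(6, I))) = Mul(Rational(1, 2), Pow(I, 2), Add(6, I)))
Function('A')(W) = Add(4, W, Pow(W, 2)) (Function('A')(W) = Add(Add(Pow(W, 2), Mul(1, W)), 4) = Add(Add(Pow(W, 2), W), 4) = Add(Add(W, Pow(W, 2)), 4) = Add(4, W, Pow(W, 2)))
Add(31, Mul(Function('v')(9), Add(Add(Function('A')(7), -2), Mul(-1, -19)))) = Add(31, Mul(Mul(Rational(1, 2), Pow(9, 2), Add(6, 9)), Add(Add(Add(4, 7, Pow(7, 2)), -2), Mul(-1, -19)))) = Add(31, Mul(Mul(Rational(1, 2), 81, 15), Add(Add(Add(4, 7, 49), -2), 19))) = Add(31, Mul(Rational(1215, 2), Add(Add(60, -2), 19))) = Add(31, Mul(Rational(1215, 2), Add(58, 19))) = Add(31, Mul(Rational(1215, 2), 77)) = Add(31, Rational(93555, 2)) = Rational(93617, 2)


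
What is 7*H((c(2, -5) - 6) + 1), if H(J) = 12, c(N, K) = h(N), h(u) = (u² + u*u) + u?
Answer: 84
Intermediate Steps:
h(u) = u + 2*u² (h(u) = (u² + u²) + u = 2*u² + u = u + 2*u²)
c(N, K) = N*(1 + 2*N)
7*H((c(2, -5) - 6) + 1) = 7*12 = 84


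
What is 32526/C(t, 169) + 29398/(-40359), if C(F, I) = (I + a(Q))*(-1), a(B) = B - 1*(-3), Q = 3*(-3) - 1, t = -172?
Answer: -24397765/121077 ≈ -201.51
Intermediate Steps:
Q = -10 (Q = -9 - 1 = -10)
a(B) = 3 + B (a(B) = B + 3 = 3 + B)
C(F, I) = 7 - I (C(F, I) = (I + (3 - 10))*(-1) = (I - 7)*(-1) = (-7 + I)*(-1) = 7 - I)
32526/C(t, 169) + 29398/(-40359) = 32526/(7 - 1*169) + 29398/(-40359) = 32526/(7 - 169) + 29398*(-1/40359) = 32526/(-162) - 29398/40359 = 32526*(-1/162) - 29398/40359 = -1807/9 - 29398/40359 = -24397765/121077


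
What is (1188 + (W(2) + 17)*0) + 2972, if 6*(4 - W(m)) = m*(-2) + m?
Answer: 4160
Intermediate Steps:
W(m) = 4 + m/6 (W(m) = 4 - (m*(-2) + m)/6 = 4 - (-2*m + m)/6 = 4 - (-1)*m/6 = 4 + m/6)
(1188 + (W(2) + 17)*0) + 2972 = (1188 + ((4 + (1/6)*2) + 17)*0) + 2972 = (1188 + ((4 + 1/3) + 17)*0) + 2972 = (1188 + (13/3 + 17)*0) + 2972 = (1188 + (64/3)*0) + 2972 = (1188 + 0) + 2972 = 1188 + 2972 = 4160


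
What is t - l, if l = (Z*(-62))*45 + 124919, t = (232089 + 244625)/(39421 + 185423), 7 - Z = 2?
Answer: -12475118561/112422 ≈ -1.1097e+5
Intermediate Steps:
Z = 5 (Z = 7 - 1*2 = 7 - 2 = 5)
t = 238357/112422 (t = 476714/224844 = 476714*(1/224844) = 238357/112422 ≈ 2.1202)
l = 110969 (l = (5*(-62))*45 + 124919 = -310*45 + 124919 = -13950 + 124919 = 110969)
t - l = 238357/112422 - 1*110969 = 238357/112422 - 110969 = -12475118561/112422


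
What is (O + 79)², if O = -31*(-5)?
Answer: 54756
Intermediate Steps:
O = 155
(O + 79)² = (155 + 79)² = 234² = 54756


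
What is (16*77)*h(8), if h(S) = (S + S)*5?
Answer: 98560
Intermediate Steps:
h(S) = 10*S (h(S) = (2*S)*5 = 10*S)
(16*77)*h(8) = (16*77)*(10*8) = 1232*80 = 98560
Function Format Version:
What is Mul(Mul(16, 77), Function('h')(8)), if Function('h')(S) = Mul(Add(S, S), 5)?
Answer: 98560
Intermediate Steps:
Function('h')(S) = Mul(10, S) (Function('h')(S) = Mul(Mul(2, S), 5) = Mul(10, S))
Mul(Mul(16, 77), Function('h')(8)) = Mul(Mul(16, 77), Mul(10, 8)) = Mul(1232, 80) = 98560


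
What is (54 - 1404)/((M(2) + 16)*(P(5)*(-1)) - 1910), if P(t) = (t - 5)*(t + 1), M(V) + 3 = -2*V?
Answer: 135/191 ≈ 0.70681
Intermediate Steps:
M(V) = -3 - 2*V
P(t) = (1 + t)*(-5 + t) (P(t) = (-5 + t)*(1 + t) = (1 + t)*(-5 + t))
(54 - 1404)/((M(2) + 16)*(P(5)*(-1)) - 1910) = (54 - 1404)/(((-3 - 2*2) + 16)*((-5 + 5**2 - 4*5)*(-1)) - 1910) = -1350/(((-3 - 4) + 16)*((-5 + 25 - 20)*(-1)) - 1910) = -1350/((-7 + 16)*(0*(-1)) - 1910) = -1350/(9*0 - 1910) = -1350/(0 - 1910) = -1350/(-1910) = -1350*(-1/1910) = 135/191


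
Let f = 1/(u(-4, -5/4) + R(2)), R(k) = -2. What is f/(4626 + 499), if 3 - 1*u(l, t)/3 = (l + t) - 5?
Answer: 4/773875 ≈ 5.1688e-6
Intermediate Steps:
u(l, t) = 24 - 3*l - 3*t (u(l, t) = 9 - 3*((l + t) - 5) = 9 - 3*(-5 + l + t) = 9 + (15 - 3*l - 3*t) = 24 - 3*l - 3*t)
f = 4/151 (f = 1/((24 - 3*(-4) - (-15)/4) - 2) = 1/((24 + 12 - (-15)/4) - 2) = 1/((24 + 12 - 3*(-5/4)) - 2) = 1/((24 + 12 + 15/4) - 2) = 1/(159/4 - 2) = 1/(151/4) = 4/151 ≈ 0.026490)
f/(4626 + 499) = (4/151)/(4626 + 499) = (4/151)/5125 = (1/5125)*(4/151) = 4/773875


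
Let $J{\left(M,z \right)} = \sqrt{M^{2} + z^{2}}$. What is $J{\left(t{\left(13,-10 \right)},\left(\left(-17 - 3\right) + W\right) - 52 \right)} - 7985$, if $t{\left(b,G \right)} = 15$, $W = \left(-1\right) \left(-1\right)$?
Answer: $-7985 + \sqrt{5266} \approx -7912.4$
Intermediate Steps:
$W = 1$
$J{\left(t{\left(13,-10 \right)},\left(\left(-17 - 3\right) + W\right) - 52 \right)} - 7985 = \sqrt{15^{2} + \left(\left(\left(-17 - 3\right) + 1\right) - 52\right)^{2}} - 7985 = \sqrt{225 + \left(\left(-20 + 1\right) - 52\right)^{2}} - 7985 = \sqrt{225 + \left(-19 - 52\right)^{2}} - 7985 = \sqrt{225 + \left(-71\right)^{2}} - 7985 = \sqrt{225 + 5041} - 7985 = \sqrt{5266} - 7985 = -7985 + \sqrt{5266}$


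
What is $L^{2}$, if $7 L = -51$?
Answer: $\frac{2601}{49} \approx 53.082$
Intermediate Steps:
$L = - \frac{51}{7}$ ($L = \frac{1}{7} \left(-51\right) = - \frac{51}{7} \approx -7.2857$)
$L^{2} = \left(- \frac{51}{7}\right)^{2} = \frac{2601}{49}$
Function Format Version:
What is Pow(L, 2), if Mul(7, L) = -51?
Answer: Rational(2601, 49) ≈ 53.082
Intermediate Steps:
L = Rational(-51, 7) (L = Mul(Rational(1, 7), -51) = Rational(-51, 7) ≈ -7.2857)
Pow(L, 2) = Pow(Rational(-51, 7), 2) = Rational(2601, 49)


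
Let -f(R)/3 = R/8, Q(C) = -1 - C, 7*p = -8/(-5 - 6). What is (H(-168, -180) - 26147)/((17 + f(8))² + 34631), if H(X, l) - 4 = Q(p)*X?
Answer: -285533/383097 ≈ -0.74533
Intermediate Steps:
p = 8/77 (p = (-8/(-5 - 6))/7 = (-8/(-11))/7 = (-8*(-1/11))/7 = (⅐)*(8/11) = 8/77 ≈ 0.10390)
f(R) = -3*R/8
H(X, l) = 4 - 85*X/77 (H(X, l) = 4 + (-1 - 1*8/77)*X = 4 + (-1 - 8/77)*X = 4 - 85*X/77)
(H(-168, -180) - 26147)/((17 + f(8))² + 34631) = ((4 - 85/77*(-168)) - 26147)/((17 - 3/8*8)² + 34631) = ((4 + 2040/11) - 26147)/((17 - 3)² + 34631) = (2084/11 - 26147)/(14² + 34631) = -285533/(11*(196 + 34631)) = -285533/11/34827 = -285533/11*1/34827 = -285533/383097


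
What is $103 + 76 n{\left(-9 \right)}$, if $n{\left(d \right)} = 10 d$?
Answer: $-6737$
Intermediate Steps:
$103 + 76 n{\left(-9 \right)} = 103 + 76 \cdot 10 \left(-9\right) = 103 + 76 \left(-90\right) = 103 - 6840 = -6737$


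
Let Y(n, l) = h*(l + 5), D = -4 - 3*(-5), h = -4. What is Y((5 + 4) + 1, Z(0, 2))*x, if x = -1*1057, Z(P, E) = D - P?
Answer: 67648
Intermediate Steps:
D = 11 (D = -4 + 15 = 11)
Z(P, E) = 11 - P
Y(n, l) = -20 - 4*l (Y(n, l) = -4*(l + 5) = -4*(5 + l) = -20 - 4*l)
x = -1057
Y((5 + 4) + 1, Z(0, 2))*x = (-20 - 4*(11 - 1*0))*(-1057) = (-20 - 4*(11 + 0))*(-1057) = (-20 - 4*11)*(-1057) = (-20 - 44)*(-1057) = -64*(-1057) = 67648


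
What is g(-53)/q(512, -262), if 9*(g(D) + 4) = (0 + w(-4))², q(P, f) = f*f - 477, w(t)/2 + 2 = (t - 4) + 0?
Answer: 364/613503 ≈ 0.00059331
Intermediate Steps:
w(t) = -12 + 2*t (w(t) = -4 + 2*((t - 4) + 0) = -4 + 2*((-4 + t) + 0) = -4 + 2*(-4 + t) = -4 + (-8 + 2*t) = -12 + 2*t)
q(P, f) = -477 + f² (q(P, f) = f² - 477 = -477 + f²)
g(D) = 364/9 (g(D) = -4 + (0 + (-12 + 2*(-4)))²/9 = -4 + (0 + (-12 - 8))²/9 = -4 + (0 - 20)²/9 = -4 + (⅑)*(-20)² = -4 + (⅑)*400 = -4 + 400/9 = 364/9)
g(-53)/q(512, -262) = 364/(9*(-477 + (-262)²)) = 364/(9*(-477 + 68644)) = (364/9)/68167 = (364/9)*(1/68167) = 364/613503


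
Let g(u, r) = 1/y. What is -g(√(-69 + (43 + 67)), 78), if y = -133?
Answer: 1/133 ≈ 0.0075188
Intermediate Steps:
g(u, r) = -1/133 (g(u, r) = 1/(-133) = -1/133)
-g(√(-69 + (43 + 67)), 78) = -1*(-1/133) = 1/133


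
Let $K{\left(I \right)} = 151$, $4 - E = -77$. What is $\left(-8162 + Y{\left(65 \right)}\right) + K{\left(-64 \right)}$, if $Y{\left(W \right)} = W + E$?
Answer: $-7865$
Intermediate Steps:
$E = 81$ ($E = 4 - -77 = 4 + 77 = 81$)
$Y{\left(W \right)} = 81 + W$ ($Y{\left(W \right)} = W + 81 = 81 + W$)
$\left(-8162 + Y{\left(65 \right)}\right) + K{\left(-64 \right)} = \left(-8162 + \left(81 + 65\right)\right) + 151 = \left(-8162 + 146\right) + 151 = -8016 + 151 = -7865$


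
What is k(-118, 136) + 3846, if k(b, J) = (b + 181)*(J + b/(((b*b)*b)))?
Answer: 172852599/13924 ≈ 12414.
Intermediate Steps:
k(b, J) = (181 + b)*(J + b**(-2)) (k(b, J) = (181 + b)*(J + b/((b**2*b))) = (181 + b)*(J + b/(b**3)) = (181 + b)*(J + b/b**3) = (181 + b)*(J + b**(-2)))
k(-118, 136) + 3846 = (181 - 118 + 136*(-118)**2*(181 - 118))/(-118)**2 + 3846 = (181 - 118 + 136*13924*63)/13924 + 3846 = (181 - 118 + 119300832)/13924 + 3846 = (1/13924)*119300895 + 3846 = 119300895/13924 + 3846 = 172852599/13924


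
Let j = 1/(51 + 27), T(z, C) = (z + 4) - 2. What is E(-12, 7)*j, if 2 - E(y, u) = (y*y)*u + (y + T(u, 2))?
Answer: -1003/78 ≈ -12.859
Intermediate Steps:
T(z, C) = 2 + z (T(z, C) = (4 + z) - 2 = 2 + z)
E(y, u) = -u - y - u*y² (E(y, u) = 2 - ((y*y)*u + (y + (2 + u))) = 2 - (y²*u + (2 + u + y)) = 2 - (u*y² + (2 + u + y)) = 2 - (2 + u + y + u*y²) = 2 + (-2 - u - y - u*y²) = -u - y - u*y²)
j = 1/78 ≈ 0.012821
E(-12, 7)*j = (-1*7 - 1*(-12) - 1*7*(-12)²)*(1/78) = (-7 + 12 - 1*7*144)*(1/78) = (-7 + 12 - 1008)*(1/78) = -1003*1/78 = -1003/78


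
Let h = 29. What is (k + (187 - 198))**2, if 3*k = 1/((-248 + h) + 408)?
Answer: 38887696/321489 ≈ 120.96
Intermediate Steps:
k = 1/567 (k = 1/(3*((-248 + 29) + 408)) = 1/(3*(-219 + 408)) = (1/3)/189 = (1/3)*(1/189) = 1/567 ≈ 0.0017637)
(k + (187 - 198))**2 = (1/567 + (187 - 198))**2 = (1/567 - 11)**2 = (-6236/567)**2 = 38887696/321489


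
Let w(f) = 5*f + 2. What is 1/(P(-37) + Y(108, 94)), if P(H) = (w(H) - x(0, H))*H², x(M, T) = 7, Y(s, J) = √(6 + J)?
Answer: -1/260100 ≈ -3.8447e-6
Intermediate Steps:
w(f) = 2 + 5*f
P(H) = H²*(-5 + 5*H) (P(H) = ((2 + 5*H) - 1*7)*H² = ((2 + 5*H) - 7)*H² = (-5 + 5*H)*H² = H²*(-5 + 5*H))
1/(P(-37) + Y(108, 94)) = 1/(5*(-37)²*(-1 - 37) + √(6 + 94)) = 1/(5*1369*(-38) + √100) = 1/(-260110 + 10) = 1/(-260100) = -1/260100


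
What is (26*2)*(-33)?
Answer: -1716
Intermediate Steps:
(26*2)*(-33) = 52*(-33) = -1716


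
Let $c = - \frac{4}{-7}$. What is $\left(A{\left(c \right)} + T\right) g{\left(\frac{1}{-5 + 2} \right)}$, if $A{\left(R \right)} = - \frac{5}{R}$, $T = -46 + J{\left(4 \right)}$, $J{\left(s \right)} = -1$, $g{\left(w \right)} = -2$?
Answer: $\frac{223}{2} \approx 111.5$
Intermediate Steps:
$T = -47$ ($T = -46 - 1 = -47$)
$c = \frac{4}{7}$ ($c = \left(-4\right) \left(- \frac{1}{7}\right) = \frac{4}{7} \approx 0.57143$)
$\left(A{\left(c \right)} + T\right) g{\left(\frac{1}{-5 + 2} \right)} = \left(- \frac{5}{\frac{4}{7}} - 47\right) \left(-2\right) = \left(\left(-5\right) \frac{7}{4} - 47\right) \left(-2\right) = \left(- \frac{35}{4} - 47\right) \left(-2\right) = \left(- \frac{223}{4}\right) \left(-2\right) = \frac{223}{2}$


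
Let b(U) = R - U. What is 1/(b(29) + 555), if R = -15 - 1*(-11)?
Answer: 1/522 ≈ 0.0019157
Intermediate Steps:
R = -4 (R = -15 + 11 = -4)
b(U) = -4 - U
1/(b(29) + 555) = 1/((-4 - 1*29) + 555) = 1/((-4 - 29) + 555) = 1/(-33 + 555) = 1/522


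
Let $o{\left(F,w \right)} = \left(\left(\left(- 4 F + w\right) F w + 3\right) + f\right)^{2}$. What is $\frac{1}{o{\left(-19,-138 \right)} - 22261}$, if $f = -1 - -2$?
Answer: $\frac{1}{26425731339} \approx 3.7842 \cdot 10^{-11}$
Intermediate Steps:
$f = 1$ ($f = -1 + 2 = 1$)
$o{\left(F,w \right)} = \left(4 + F w \left(w - 4 F\right)\right)^{2}$ ($o{\left(F,w \right)} = \left(\left(\left(- 4 F + w\right) F w + 3\right) + 1\right)^{2} = \left(\left(\left(w - 4 F\right) F w + 3\right) + 1\right)^{2} = \left(\left(F \left(w - 4 F\right) w + 3\right) + 1\right)^{2} = \left(\left(F w \left(w - 4 F\right) + 3\right) + 1\right)^{2} = \left(\left(3 + F w \left(w - 4 F\right)\right) + 1\right)^{2} = \left(4 + F w \left(w - 4 F\right)\right)^{2}$)
$\frac{1}{o{\left(-19,-138 \right)} - 22261} = \frac{1}{\left(4 - 19 \left(-138\right)^{2} - - 552 \left(-19\right)^{2}\right)^{2} - 22261} = \frac{1}{\left(4 - 361836 - \left(-552\right) 361\right)^{2} - 22261} = \frac{1}{\left(4 - 361836 + 199272\right)^{2} - 22261} = \frac{1}{\left(-162560\right)^{2} - 22261} = \frac{1}{26425753600 - 22261} = \frac{1}{26425731339}$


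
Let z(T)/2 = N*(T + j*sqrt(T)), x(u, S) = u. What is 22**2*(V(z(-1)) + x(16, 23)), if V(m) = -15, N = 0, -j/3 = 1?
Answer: 484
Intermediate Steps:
j = -3 (j = -3*1 = -3)
z(T) = 0 (z(T) = 2*(0*(T - 3*sqrt(T))) = 2*0 = 0)
22**2*(V(z(-1)) + x(16, 23)) = 22**2*(-15 + 16) = 484*1 = 484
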